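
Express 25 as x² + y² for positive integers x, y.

We need to find integers x, y > 0 such that x² + y² = 25.
Trying x = 3: y² = 25 - 3² = 25 - 9 = 16
y = 4
Check: 3² + 4² = 9 + 16 = 25 ✓

25 = 3² + 4²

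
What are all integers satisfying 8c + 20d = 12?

Step 1: Compute gcd(8, 20) = 4.
Since 4 divides 12, solutions exist.

Step 2: Find a particular solution using extended Euclidean algorithm.
We get c₀ = -6, d₀ = 3.
Check: 8*-6 + 20*3 = 12 = 12 ✓

Step 3: Write the general solution.
c = -6 + (20/4)t = -6 + 5t
d = 3 - (8/4)t = 3 - 2t
for any integer t.

c = -6 + 5t, d = 3 - 2t for integer t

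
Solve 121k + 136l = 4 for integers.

Step 1: Check solvability.
gcd(121, 136) = 1
Since 1 divides 4, solutions exist.

Step 2: Apply extended Euclidean algorithm to find gcd.
We find integers such that 121*x0 + 136*y0 = 1

Step 3: Scale the particular solution.
Multiply by 4/1 = 4:
k = 36, l = -32

Step 4: Verify.
121*(36) + 136*(-32) = 4 = 4 ✓

k = 36, l = -32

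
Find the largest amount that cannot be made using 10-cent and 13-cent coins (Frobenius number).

For two coprime denominations a and b, the Frobenius number (largest value not representable as a non-negative combination) is ab - a - b.
Here gcd(10, 13) = 1, so they are coprime.
F(10, 13) = 10·13 - 10 - 13 = 130 - 23 = 107

107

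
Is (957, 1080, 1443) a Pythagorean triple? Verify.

Compute a² + b² = 957² + 1080² = 915849 + 1166400 = 2082249
Compute c² = 1443² = 2082249
Since 2082249 = 2082249, confirmed.

Yes, it is a Pythagorean triple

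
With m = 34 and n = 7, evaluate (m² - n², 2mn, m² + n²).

a = m² - n² = 1156 - 49 = 1107
b = 2mn = 2·34·7 = 476
c = m² + n² = 1156 + 49 = 1205
Verify: 1107² + 476² = 1225449 + 226576 = 1452025 = 1205² ✓

(1107, 476, 1205)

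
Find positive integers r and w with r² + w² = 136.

We need to find integers r, w > 0 such that r² + w² = 136.
Trying r = 6: w² = 136 - 6² = 136 - 36 = 100
w = 10
Check: 6² + 10² = 36 + 100 = 136 ✓

136 = 6² + 10²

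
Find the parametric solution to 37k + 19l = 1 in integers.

Step 1: Compute gcd(37, 19) = 1.
Since 1 divides 1, solutions exist.

Step 2: Find a particular solution using extended Euclidean algorithm.
We get k₀ = -1, l₀ = 2.
Check: 37*-1 + 19*2 = 1 = 1 ✓

Step 3: Write the general solution.
k = -1 + (19/1)t = -1 + 19t
l = 2 - (37/1)t = 2 - 37t
for any integer t.

k = -1 + 19t, l = 2 - 37t for integer t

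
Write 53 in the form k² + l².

We need to find integers k, l > 0 such that k² + l² = 53.
Trying k = 2: l² = 53 - 2² = 53 - 4 = 49
l = 7
Check: 2² + 7² = 4 + 49 = 53 ✓

53 = 2² + 7²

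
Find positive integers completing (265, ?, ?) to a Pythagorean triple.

We need the other leg and hypotenuse such that 265² + x² = c².
Take x = 1392, c = 1417: 265² + 1392² = 70225 + 1937664 = 2007889 = 1417² ✓
Triple: (265, 1392, 1417)

(265, 1392, 1417)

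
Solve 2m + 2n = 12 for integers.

Step 1: Check solvability.
gcd(2, 2) = 2
Since 2 divides 12, solutions exist.

Step 2: Apply extended Euclidean algorithm to find gcd.
We find integers such that 2*x0 + 2*y0 = 2

Step 3: Scale the particular solution.
Multiply by 12/2 = 6:
m = 0, n = 6

Step 4: Verify.
2*(0) + 2*(6) = 12 = 12 ✓

m = 0, n = 6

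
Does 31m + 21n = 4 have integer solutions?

Step 1: Compute gcd(31, 21).
gcd(31, 21) = 1

Step 2: Check divisibility.
Does 1 divide 4? 4 = 1 x 4, so yes.

By the theorem on linear Diophantine equations, 31m + 21n = 4 has integer solutions if and only if gcd(31, 21) divides 4. Since 1 | 4, solutions exist.

Yes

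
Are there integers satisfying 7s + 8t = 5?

Step 1: Compute gcd(7, 8).
gcd(7, 8) = 1

Step 2: Check divisibility.
Does 1 divide 5? 5 = 1 x 5, so yes.

By the theorem on linear Diophantine equations, 7s + 8t = 5 has integer solutions if and only if gcd(7, 8) divides 5. Since 1 | 5, solutions exist.

Yes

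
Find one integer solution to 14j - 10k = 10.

Step 1: Check solvability.
gcd(14, 10) = 2
Since 2 divides 10, solutions exist.

Step 2: Apply extended Euclidean algorithm to find gcd.
We find integers such that 14*x0 + 10*y0 = 2

Step 3: Scale the particular solution.
Multiply by 10/2 = 5:
j = -10, k = -15

Step 4: Verify.
14*(-10) - 10*(-15) = 10 = 10 ✓

j = -10, k = -15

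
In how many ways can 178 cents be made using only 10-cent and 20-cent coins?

We need non-negative integers (x, y) with 10x + 20y = 178.
For each x from 0 to 17, check if (178 - 10x) is a non-negative multiple of 20.
Solutions (x, y): none
Count: 0

0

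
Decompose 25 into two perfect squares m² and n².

We need to find integers m, n > 0 such that m² + n² = 25.
Trying m = 3: n² = 25 - 3² = 25 - 9 = 16
n = 4
Check: 3² + 4² = 9 + 16 = 25 ✓

25 = 3² + 4²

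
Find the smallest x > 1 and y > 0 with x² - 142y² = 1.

We seek the smallest positive integers (x, y) with x² - 142y² = 1, i.e., x² = 142y² + 1.
Try successive y values:
y = 1: x² = 142·1² + 1 = 143, not a perfect square
y = 2: x² = 142·2² + 1 = 569, not a perfect square
y = 3: x² = 142·3² + 1 = 1279, not a perfect square
... continuing the search (or via continued fractions) ...
y = 12: x² = 142·12² + 1 = 20449, x = 143 ✓

Verify: 143² - 142·12² = 20449 - 20448 = 1 ✓

x = 143, y = 12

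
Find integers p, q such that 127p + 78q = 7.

Step 1: Check solvability.
gcd(127, 78) = 1
Since 1 divides 7, solutions exist.

Step 2: Apply extended Euclidean algorithm to find gcd.
We find integers such that 127*x0 + 78*y0 = 1

Step 3: Scale the particular solution.
Multiply by 7/1 = 7:
p = -245, q = 399

Step 4: Verify.
127*(-245) + 78*(399) = 7 = 7 ✓

p = -245, q = 399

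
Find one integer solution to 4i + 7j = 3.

Step 1: Check solvability.
gcd(4, 7) = 1
Since 1 divides 3, solutions exist.

Step 2: Apply extended Euclidean algorithm to find gcd.
We find integers such that 4*x0 + 7*y0 = 1

Step 3: Scale the particular solution.
Multiply by 3/1 = 3:
i = 6, j = -3

Step 4: Verify.
4*(6) + 7*(-3) = 3 = 3 ✓

i = 6, j = -3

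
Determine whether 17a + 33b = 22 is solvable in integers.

Step 1: Compute gcd(17, 33).
gcd(17, 33) = 1

Step 2: Check divisibility.
Does 1 divide 22? 22 = 1 x 22, so yes.

By the theorem on linear Diophantine equations, 17a + 33b = 22 has integer solutions if and only if gcd(17, 33) divides 22. Since 1 | 22, solutions exist.

Yes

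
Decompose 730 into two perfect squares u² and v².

We need to find integers u, v > 0 such that u² + v² = 730.
Trying u = 1: v² = 730 - 1² = 730 - 1 = 729
v = 27
Check: 1² + 27² = 1 + 729 = 730 ✓

730 = 1² + 27²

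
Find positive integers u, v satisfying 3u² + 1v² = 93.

Try small values of u and check whether (93 - 3u²)/1 is a perfect square.
u = 2: 3·2² = 12, so 1v² = 93 - 12 = 81, giving v² = 81, v = 9.
Check: 3·2² + 1·9² = 12 + 81 = 93 ✓

u = 2, v = 9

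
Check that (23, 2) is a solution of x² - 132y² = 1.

Compute x² = 23² = 529
Compute 132y² = 132·2² = 132·4 = 528
x² - 132y² = 529 - 528 = 1
Since this equals 1, (23, 2) is a solution.

Yes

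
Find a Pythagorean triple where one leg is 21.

We need the other leg and hypotenuse such that 21² + x² = c².
Take x = 220, c = 221: 21² + 220² = 441 + 48400 = 48841 = 221² ✓
Triple: (21, 220, 221)

(21, 220, 221)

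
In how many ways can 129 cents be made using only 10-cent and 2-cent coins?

We need non-negative integers (x, y) with 10x + 2y = 129.
For each x from 0 to 12, check if (129 - 10x) is a non-negative multiple of 2.
Solutions (x, y): none
Count: 0

0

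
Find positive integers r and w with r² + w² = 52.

We need to find integers r, w > 0 such that r² + w² = 52.
Trying r = 4: w² = 52 - 4² = 52 - 16 = 36
w = 6
Check: 4² + 6² = 16 + 36 = 52 ✓

52 = 4² + 6²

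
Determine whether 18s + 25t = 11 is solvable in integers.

Step 1: Compute gcd(18, 25).
gcd(18, 25) = 1

Step 2: Check divisibility.
Does 1 divide 11? 11 = 1 x 11, so yes.

By the theorem on linear Diophantine equations, 18s + 25t = 11 has integer solutions if and only if gcd(18, 25) divides 11. Since 1 | 11, solutions exist.

Yes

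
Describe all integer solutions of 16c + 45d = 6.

Step 1: Compute gcd(16, 45) = 1.
Since 1 divides 6, solutions exist.

Step 2: Find a particular solution using extended Euclidean algorithm.
We get c₀ = -84, d₀ = 30.
Check: 16*-84 + 45*30 = 6 = 6 ✓

Step 3: Write the general solution.
c = -84 + (45/1)t = -84 + 45t
d = 30 - (16/1)t = 30 - 16t
for any integer t.

c = -84 + 45t, d = 30 - 16t for integer t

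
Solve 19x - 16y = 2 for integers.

Step 1: Check solvability.
gcd(19, 16) = 1
Since 1 divides 2, solutions exist.

Step 2: Apply extended Euclidean algorithm to find gcd.
We find integers such that 19*x0 + 16*y0 = 1

Step 3: Scale the particular solution.
Multiply by 2/1 = 2:
x = -10, y = -12

Step 4: Verify.
19*(-10) - 16*(-12) = 2 = 2 ✓

x = -10, y = -12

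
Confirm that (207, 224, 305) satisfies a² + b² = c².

Compute a² + b² = 207² + 224² = 42849 + 50176 = 93025
Compute c² = 305² = 93025
Since 93025 = 93025, confirmed.

Yes, it is a Pythagorean triple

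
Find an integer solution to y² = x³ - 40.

Try small integer x values and check whether x³ - 40 is a perfect square.
x = 14: x³ - 40 = 14³ - 40 = 2744 - 40 = 2704
Is 2704 a perfect square? 52² = 2704 ✓
So (x, y) = (14, -52) is a solution.

x = 14, y = -52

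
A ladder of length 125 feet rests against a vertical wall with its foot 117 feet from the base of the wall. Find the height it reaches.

The ladder, wall, and ground form a right triangle with hypotenuse 125 and one leg 117.
By the Pythagorean theorem: h² = 125² - 117² = 15625 - 13689 = 1936
h = √1936 = 44 feet

44 feet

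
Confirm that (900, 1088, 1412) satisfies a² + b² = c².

Compute a² + b² = 900² + 1088² = 810000 + 1183744 = 1993744
Compute c² = 1412² = 1993744
Since 1993744 = 1993744, confirmed.

Yes, it is a Pythagorean triple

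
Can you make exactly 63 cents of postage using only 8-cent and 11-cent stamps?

We need non-negative x, y with 8x + 11y = 63.
gcd(8, 11) = 1 divides 63, so integer solutions exist.
Search for a non-negative one: x = 1 gives 11y = 63 - 8 = 55, so y = 5.
Check: 8·1 + 11·5 = 63 ✓

Yes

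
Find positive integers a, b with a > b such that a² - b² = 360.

Factor: a² - b² = (a+b)(a-b) = 360.
We need two factors of 360 with the same parity.
Use a+b = 180 and a-b = 2 (product 180·2 = 360).
Adding: 2a = 182, so a = 91.
Subtracting: 2b = 178, so b = 89.
Check: 91² - 89² = 8281 - 7921 = 360 ✓

a = 91, b = 89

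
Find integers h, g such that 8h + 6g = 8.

Step 1: Check solvability.
gcd(8, 6) = 2
Since 2 divides 8, solutions exist.

Step 2: Apply extended Euclidean algorithm to find gcd.
We find integers such that 8*x0 + 6*y0 = 2

Step 3: Scale the particular solution.
Multiply by 8/2 = 4:
h = 4, g = -4

Step 4: Verify.
8*(4) + 6*(-4) = 8 = 8 ✓

h = 4, g = -4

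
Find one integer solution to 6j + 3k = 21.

Step 1: Check solvability.
gcd(6, 3) = 3
Since 3 divides 21, solutions exist.

Step 2: Apply extended Euclidean algorithm to find gcd.
We find integers such that 6*x0 + 3*y0 = 3

Step 3: Scale the particular solution.
Multiply by 21/3 = 7:
j = 0, k = 7

Step 4: Verify.
6*(0) + 3*(7) = 21 = 21 ✓

j = 0, k = 7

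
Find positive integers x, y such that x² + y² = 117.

Search for x with 117 - x² a perfect square.
x = 6: 117 - 6² = 117 - 36 = 81 = 9² ✓
So x = 6, y = 9.

x = 6, y = 9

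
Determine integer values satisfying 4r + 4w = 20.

Step 1: Check solvability.
gcd(4, 4) = 4
Since 4 divides 20, solutions exist.

Step 2: Apply extended Euclidean algorithm to find gcd.
We find integers such that 4*x0 + 4*y0 = 4

Step 3: Scale the particular solution.
Multiply by 20/4 = 5:
r = 0, w = 5

Step 4: Verify.
4*(0) + 4*(5) = 20 = 20 ✓

r = 0, w = 5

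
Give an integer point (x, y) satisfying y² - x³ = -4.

Try small integer x values and check whether x³ - 4 is a perfect square.
x = 5: x³ - 4 = 5³ - 4 = 125 - 4 = 121
Is 121 a perfect square? 11² = 121 ✓
So (x, y) = (5, 11) is a solution.

x = 5, y = 11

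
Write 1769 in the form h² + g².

We need to find integers h, g > 0 such that h² + g² = 1769.
Trying h = 13: g² = 1769 - 13² = 1769 - 169 = 1600
g = 40
Check: 13² + 40² = 169 + 1600 = 1769 ✓

1769 = 13² + 40²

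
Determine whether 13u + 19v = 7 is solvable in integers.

Step 1: Compute gcd(13, 19).
gcd(13, 19) = 1

Step 2: Check divisibility.
Does 1 divide 7? 7 = 1 x 7, so yes.

By the theorem on linear Diophantine equations, 13u + 19v = 7 has integer solutions if and only if gcd(13, 19) divides 7. Since 1 | 7, solutions exist.

Yes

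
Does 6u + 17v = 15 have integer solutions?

Step 1: Compute gcd(6, 17).
gcd(6, 17) = 1

Step 2: Check divisibility.
Does 1 divide 15? 15 = 1 x 15, so yes.

By the theorem on linear Diophantine equations, 6u + 17v = 15 has integer solutions if and only if gcd(6, 17) divides 15. Since 1 | 15, solutions exist.

Yes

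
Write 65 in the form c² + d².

We need to find integers c, d > 0 such that c² + d² = 65.
Trying c = 1: d² = 65 - 1² = 65 - 1 = 64
d = 8
Check: 1² + 8² = 1 + 64 = 65 ✓

65 = 1² + 8²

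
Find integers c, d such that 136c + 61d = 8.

Step 1: Check solvability.
gcd(136, 61) = 1
Since 1 divides 8, solutions exist.

Step 2: Apply extended Euclidean algorithm to find gcd.
We find integers such that 136*x0 + 61*y0 = 1

Step 3: Scale the particular solution.
Multiply by 8/1 = 8:
c = -104, d = 232

Step 4: Verify.
136*(-104) + 61*(232) = 8 = 8 ✓

c = -104, d = 232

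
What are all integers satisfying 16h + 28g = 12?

Step 1: Compute gcd(16, 28) = 4.
Since 4 divides 12, solutions exist.

Step 2: Find a particular solution using extended Euclidean algorithm.
We get h₀ = 6, g₀ = -3.
Check: 16*6 + 28*-3 = 12 = 12 ✓

Step 3: Write the general solution.
h = 6 + (28/4)t = 6 + 7t
g = -3 - (16/4)t = -3 - 4t
for any integer t.

h = 6 + 7t, g = -3 - 4t for integer t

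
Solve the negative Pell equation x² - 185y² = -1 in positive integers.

We need x² = 185y² - 1. Try successive y:
y = 1: x² = 185·1² - 1 = 184, not a perfect square
y = 2: x² = 185·2² - 1 = 739, not a perfect square
y = 3: x² = 185·3² - 1 = 1664, not a perfect square
...
y = 5: x² = 185·5² - 1 = 4624 = 68² ✓
Check: 68² - 185·5² = 4624 - 4625 = -1 ✓

x = 68, y = 5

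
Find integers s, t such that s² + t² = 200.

We need to find integers s, t > 0 such that s² + t² = 200.
Trying s = 2: t² = 200 - 2² = 200 - 4 = 196
t = 14
Check: 2² + 14² = 4 + 196 = 200 ✓

200 = 2² + 14²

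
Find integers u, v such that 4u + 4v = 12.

Step 1: Check solvability.
gcd(4, 4) = 4
Since 4 divides 12, solutions exist.

Step 2: Apply extended Euclidean algorithm to find gcd.
We find integers such that 4*x0 + 4*y0 = 4

Step 3: Scale the particular solution.
Multiply by 12/4 = 3:
u = 0, v = 3

Step 4: Verify.
4*(0) + 4*(3) = 12 = 12 ✓

u = 0, v = 3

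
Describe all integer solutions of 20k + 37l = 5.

Step 1: Compute gcd(20, 37) = 1.
Since 1 divides 5, solutions exist.

Step 2: Find a particular solution using extended Euclidean algorithm.
We get k₀ = 65, l₀ = -35.
Check: 20*65 + 37*-35 = 5 = 5 ✓

Step 3: Write the general solution.
k = 65 + (37/1)t = 65 + 37t
l = -35 - (20/1)t = -35 - 20t
for any integer t.

k = 65 + 37t, l = -35 - 20t for integer t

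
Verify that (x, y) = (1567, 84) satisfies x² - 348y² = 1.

Compute x² = 1567² = 2455489
Compute 348y² = 348·84² = 348·7056 = 2455488
x² - 348y² = 2455489 - 2455488 = 1
Since this equals 1, (1567, 84) is a solution.

Yes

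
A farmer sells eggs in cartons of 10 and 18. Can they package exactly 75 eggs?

We need non-negative a, b with 10a + 18b = 75.
gcd(10, 18) = 2, and 2 does not divide 75.
No integer solutions exist.

No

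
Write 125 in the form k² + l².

We need to find integers k, l > 0 such that k² + l² = 125.
Trying k = 2: l² = 125 - 2² = 125 - 4 = 121
l = 11
Check: 2² + 11² = 4 + 121 = 125 ✓

125 = 2² + 11²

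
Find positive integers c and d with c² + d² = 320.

We need to find integers c, d > 0 such that c² + d² = 320.
Trying c = 8: d² = 320 - 8² = 320 - 64 = 256
d = 16
Check: 8² + 16² = 64 + 256 = 320 ✓

320 = 8² + 16²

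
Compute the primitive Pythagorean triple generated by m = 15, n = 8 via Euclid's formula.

a = m² - n² = 15² - 8² = 225 - 64 = 161
b = 2mn = 2·15·8 = 240
c = m² + n² = 225 + 64 = 289
Verify: 161² + 240² = 25921 + 57600 = 83521 = 289² ✓

(161, 240, 289)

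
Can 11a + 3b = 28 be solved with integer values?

Step 1: Compute gcd(11, 3).
gcd(11, 3) = 1

Step 2: Check divisibility.
Does 1 divide 28? 28 = 1 x 28, so yes.

By the theorem on linear Diophantine equations, 11a + 3b = 28 has integer solutions if and only if gcd(11, 3) divides 28. Since 1 | 28, solutions exist.

Yes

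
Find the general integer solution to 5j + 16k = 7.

Step 1: Compute gcd(5, 16) = 1.
Since 1 divides 7, solutions exist.

Step 2: Find a particular solution using extended Euclidean algorithm.
We get j₀ = -21, k₀ = 7.
Check: 5*-21 + 16*7 = 7 = 7 ✓

Step 3: Write the general solution.
j = -21 + (16/1)t = -21 + 16t
k = 7 - (5/1)t = 7 - 5t
for any integer t.

j = -21 + 16t, k = 7 - 5t for integer t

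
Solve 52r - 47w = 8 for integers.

Step 1: Check solvability.
gcd(52, 47) = 1
Since 1 divides 8, solutions exist.

Step 2: Apply extended Euclidean algorithm to find gcd.
We find integers such that 52*x0 + 47*y0 = 1

Step 3: Scale the particular solution.
Multiply by 8/1 = 8:
r = 152, w = 168

Step 4: Verify.
52*(152) - 47*(168) = 8 = 8 ✓

r = 152, w = 168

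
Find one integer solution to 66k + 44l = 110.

Step 1: Check solvability.
gcd(66, 44) = 22
Since 22 divides 110, solutions exist.

Step 2: Apply extended Euclidean algorithm to find gcd.
We find integers such that 66*x0 + 44*y0 = 22

Step 3: Scale the particular solution.
Multiply by 110/22 = 5:
k = 5, l = -5

Step 4: Verify.
66*(5) + 44*(-5) = 110 = 110 ✓

k = 5, l = -5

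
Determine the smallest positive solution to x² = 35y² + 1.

We seek the smallest positive integers (x, y) with x² - 35y² = 1, i.e., x² = 35y² + 1.
Try successive y values:
y = 1: x² = 35·1² + 1 = 36, x = 6 ✓

Verify: 6² - 35·1² = 36 - 35 = 1 ✓

x = 6, y = 1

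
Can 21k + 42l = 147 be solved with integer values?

Step 1: Compute gcd(21, 42).
gcd(21, 42) = 21

Step 2: Check divisibility.
Does 21 divide 147? 147 = 21 x 7, so yes.

By the theorem on linear Diophantine equations, 21k + 42l = 147 has integer solutions if and only if gcd(21, 42) divides 147. Since 21 | 147, solutions exist.

Yes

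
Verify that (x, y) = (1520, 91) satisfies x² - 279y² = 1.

Compute x² = 1520² = 2310400
Compute 279y² = 279·91² = 279·8281 = 2310399
x² - 279y² = 2310400 - 2310399 = 1
Since this equals 1, (1520, 91) is a solution.

Yes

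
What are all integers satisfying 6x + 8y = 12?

Step 1: Compute gcd(6, 8) = 2.
Since 2 divides 12, solutions exist.

Step 2: Find a particular solution using extended Euclidean algorithm.
We get x₀ = -6, y₀ = 6.
Check: 6*-6 + 8*6 = 12 = 12 ✓

Step 3: Write the general solution.
x = -6 + (8/2)t = -6 + 4t
y = 6 - (6/2)t = 6 - 3t
for any integer t.

x = -6 + 4t, y = 6 - 3t for integer t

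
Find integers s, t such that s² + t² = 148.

We need to find integers s, t > 0 such that s² + t² = 148.
Trying s = 2: t² = 148 - 2² = 148 - 4 = 144
t = 12
Check: 2² + 12² = 4 + 144 = 148 ✓

148 = 2² + 12²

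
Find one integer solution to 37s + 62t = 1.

Step 1: Check solvability.
gcd(37, 62) = 1
Since 1 divides 1, solutions exist.

Step 2: Apply extended Euclidean algorithm to find gcd.
We find integers such that 37*x0 + 62*y0 = 1

Step 3: Scale the particular solution.
Multiply by 1/1 = 1:
s = -5, t = 3

Step 4: Verify.
37*(-5) + 62*(3) = 1 = 1 ✓

s = -5, t = 3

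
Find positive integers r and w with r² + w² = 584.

We need to find integers r, w > 0 such that r² + w² = 584.
Trying r = 10: w² = 584 - 10² = 584 - 100 = 484
w = 22
Check: 10² + 22² = 100 + 484 = 584 ✓

584 = 10² + 22²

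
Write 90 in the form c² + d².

We need to find integers c, d > 0 such that c² + d² = 90.
Trying c = 3: d² = 90 - 3² = 90 - 9 = 81
d = 9
Check: 3² + 9² = 9 + 81 = 90 ✓

90 = 3² + 9²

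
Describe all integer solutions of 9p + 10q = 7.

Step 1: Compute gcd(9, 10) = 1.
Since 1 divides 7, solutions exist.

Step 2: Find a particular solution using extended Euclidean algorithm.
We get p₀ = -7, q₀ = 7.
Check: 9*-7 + 10*7 = 7 = 7 ✓

Step 3: Write the general solution.
p = -7 + (10/1)t = -7 + 10t
q = 7 - (9/1)t = 7 - 9t
for any integer t.

p = -7 + 10t, q = 7 - 9t for integer t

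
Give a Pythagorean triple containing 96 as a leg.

We need the other leg and hypotenuse such that 96² + x² = c².
Take x = 247, c = 265: 96² + 247² = 9216 + 61009 = 70225 = 265² ✓
Triple: (247, 96, 265)

(247, 96, 265)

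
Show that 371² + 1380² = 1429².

Compute a² + b² = 371² + 1380² = 137641 + 1904400 = 2042041
Compute c² = 1429² = 2042041
Since 2042041 = 2042041, confirmed.

Yes, it is a Pythagorean triple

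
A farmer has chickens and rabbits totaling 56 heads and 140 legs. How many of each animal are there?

Let c = chickens, r = rabbits.
Heads: c + r = 56
Legs: 2c + 4r = 140
From the first equation, c = 56 - r. Substitute:
2(56 - r) + 4r = 140
112 + 2r = 140
r = (140 - 112)/2 = 14
c = 56 - 14 = 42

Chickens: 42, Rabbits: 14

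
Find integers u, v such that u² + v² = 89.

We need to find integers u, v > 0 such that u² + v² = 89.
Trying u = 5: v² = 89 - 5² = 89 - 25 = 64
v = 8
Check: 5² + 8² = 25 + 64 = 89 ✓

89 = 5² + 8²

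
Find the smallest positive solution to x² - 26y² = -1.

We need x² = 26y² - 1. Try successive y:
y = 1: x² = 26·1² - 1 = 25 = 5² ✓
Check: 5² - 26·1² = 25 - 26 = -1 ✓

x = 5, y = 1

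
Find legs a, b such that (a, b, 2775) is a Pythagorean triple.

We need a² + b² = 2775² = 7700625.
Trying: 129² + 2772² = 16641 + 7683984 = 7700625 ✓

(129, 2772, 2775)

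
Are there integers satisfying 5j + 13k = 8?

Step 1: Compute gcd(5, 13).
gcd(5, 13) = 1

Step 2: Check divisibility.
Does 1 divide 8? 8 = 1 x 8, so yes.

By the theorem on linear Diophantine equations, 5j + 13k = 8 has integer solutions if and only if gcd(5, 13) divides 8. Since 1 | 8, solutions exist.

Yes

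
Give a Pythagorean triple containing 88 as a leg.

We need the other leg and hypotenuse such that 88² + x² = c².
Take x = 105, c = 137: 88² + 105² = 7744 + 11025 = 18769 = 137² ✓
Triple: (105, 88, 137)

(105, 88, 137)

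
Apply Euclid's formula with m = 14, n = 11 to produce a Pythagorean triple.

a = m² - n² = 14² - 11² = 196 - 121 = 75
b = 2mn = 2·14·11 = 308
c = m² + n² = 196 + 121 = 317
Verify: 75² + 308² = 5625 + 94864 = 100489 = 317² ✓

(75, 308, 317)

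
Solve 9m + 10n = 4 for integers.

Step 1: Check solvability.
gcd(9, 10) = 1
Since 1 divides 4, solutions exist.

Step 2: Apply extended Euclidean algorithm to find gcd.
We find integers such that 9*x0 + 10*y0 = 1

Step 3: Scale the particular solution.
Multiply by 4/1 = 4:
m = -4, n = 4

Step 4: Verify.
9*(-4) + 10*(4) = 4 = 4 ✓

m = -4, n = 4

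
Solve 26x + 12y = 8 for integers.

Step 1: Check solvability.
gcd(26, 12) = 2
Since 2 divides 8, solutions exist.

Step 2: Apply extended Euclidean algorithm to find gcd.
We find integers such that 26*x0 + 12*y0 = 2

Step 3: Scale the particular solution.
Multiply by 8/2 = 4:
x = 4, y = -8

Step 4: Verify.
26*(4) + 12*(-8) = 8 = 8 ✓

x = 4, y = -8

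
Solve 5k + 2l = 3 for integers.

Step 1: Check solvability.
gcd(5, 2) = 1
Since 1 divides 3, solutions exist.

Step 2: Apply extended Euclidean algorithm to find gcd.
We find integers such that 5*x0 + 2*y0 = 1

Step 3: Scale the particular solution.
Multiply by 3/1 = 3:
k = 3, l = -6

Step 4: Verify.
5*(3) + 2*(-6) = 3 = 3 ✓

k = 3, l = -6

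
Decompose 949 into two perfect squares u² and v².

We need to find integers u, v > 0 such that u² + v² = 949.
Trying u = 7: v² = 949 - 7² = 949 - 49 = 900
v = 30
Check: 7² + 30² = 49 + 900 = 949 ✓

949 = 7² + 30²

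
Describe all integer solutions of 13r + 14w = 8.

Step 1: Compute gcd(13, 14) = 1.
Since 1 divides 8, solutions exist.

Step 2: Find a particular solution using extended Euclidean algorithm.
We get r₀ = -8, w₀ = 8.
Check: 13*-8 + 14*8 = 8 = 8 ✓

Step 3: Write the general solution.
r = -8 + (14/1)t = -8 + 14t
w = 8 - (13/1)t = 8 - 13t
for any integer t.

r = -8 + 14t, w = 8 - 13t for integer t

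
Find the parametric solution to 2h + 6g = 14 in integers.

Step 1: Compute gcd(2, 6) = 2.
Since 2 divides 14, solutions exist.

Step 2: Find a particular solution using extended Euclidean algorithm.
We get h₀ = 7, g₀ = 0.
Check: 2*7 + 6*0 = 14 = 14 ✓

Step 3: Write the general solution.
h = 7 + (6/2)t = 7 + 3t
g = 0 - (2/2)t = 0 - 1t
for any integer t.

h = 7 + 3t, g = 0 - 1t for integer t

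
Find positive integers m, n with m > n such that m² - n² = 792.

Factor: m² - n² = (m+n)(m-n) = 792.
We need two factors of 792 with the same parity.
Use m+n = 396 and m-n = 2 (product 396·2 = 792).
Adding: 2m = 398, so m = 199.
Subtracting: 2n = 394, so n = 197.
Check: 199² - 197² = 39601 - 38809 = 792 ✓

m = 199, n = 197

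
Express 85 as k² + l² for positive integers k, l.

We need to find integers k, l > 0 such that k² + l² = 85.
Trying k = 2: l² = 85 - 2² = 85 - 4 = 81
l = 9
Check: 2² + 9² = 4 + 81 = 85 ✓

85 = 2² + 9²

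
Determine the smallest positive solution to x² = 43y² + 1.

We seek the smallest positive integers (x, y) with x² - 43y² = 1, i.e., x² = 43y² + 1.
Try successive y values:
y = 1: x² = 43·1² + 1 = 44, not a perfect square
y = 2: x² = 43·2² + 1 = 173, not a perfect square
y = 3: x² = 43·3² + 1 = 388, not a perfect square
... continuing the search (or via continued fractions) ...
y = 531: x² = 43·531² + 1 = 12124324, x = 3482 ✓

Verify: 3482² - 43·531² = 12124324 - 12124323 = 1 ✓

x = 3482, y = 531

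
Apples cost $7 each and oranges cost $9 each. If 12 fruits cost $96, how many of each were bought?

Let a = apples, o = oranges.
a + o = 12
7a + 9o = 96
Substitute o = 12 - a:
7a + 9(12 - a) = 96
(7 - 9)a = 96 - 108
-2a = -12
a = 6, o = 12 - 6 = 6

Apples: 6, Oranges: 6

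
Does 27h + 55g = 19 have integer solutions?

Step 1: Compute gcd(27, 55).
gcd(27, 55) = 1

Step 2: Check divisibility.
Does 1 divide 19? 19 = 1 x 19, so yes.

By the theorem on linear Diophantine equations, 27h + 55g = 19 has integer solutions if and only if gcd(27, 55) divides 19. Since 1 | 19, solutions exist.

Yes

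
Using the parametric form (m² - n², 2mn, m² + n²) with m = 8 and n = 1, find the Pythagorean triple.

a = m² - n² = 8² - 1² = 64 - 1 = 63
b = 2mn = 2·8·1 = 16
c = m² + n² = 64 + 1 = 65
Verify: 63² + 16² = 3969 + 256 = 4225 = 65² ✓

(63, 16, 65)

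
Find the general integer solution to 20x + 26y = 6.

Step 1: Compute gcd(20, 26) = 2.
Since 2 divides 6, solutions exist.

Step 2: Find a particular solution using extended Euclidean algorithm.
We get x₀ = 12, y₀ = -9.
Check: 20*12 + 26*-9 = 6 = 6 ✓

Step 3: Write the general solution.
x = 12 + (26/2)t = 12 + 13t
y = -9 - (20/2)t = -9 - 10t
for any integer t.

x = 12 + 13t, y = -9 - 10t for integer t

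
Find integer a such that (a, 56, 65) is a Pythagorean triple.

a² = c² - b² = 65² - 56² = 4225 - 3136 = 1089
a = sqrt(1089) = 33

33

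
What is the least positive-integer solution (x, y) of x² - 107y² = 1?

We seek the smallest positive integers (x, y) with x² - 107y² = 1, i.e., x² = 107y² + 1.
Try successive y values:
y = 1: x² = 107·1² + 1 = 108, not a perfect square
y = 2: x² = 107·2² + 1 = 429, not a perfect square
y = 3: x² = 107·3² + 1 = 964, not a perfect square
... continuing the search (or via continued fractions) ...
y = 93: x² = 107·93² + 1 = 925444, x = 962 ✓

Verify: 962² - 107·93² = 925444 - 925443 = 1 ✓

x = 962, y = 93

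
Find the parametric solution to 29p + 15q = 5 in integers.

Step 1: Compute gcd(29, 15) = 1.
Since 1 divides 5, solutions exist.

Step 2: Find a particular solution using extended Euclidean algorithm.
We get p₀ = -5, q₀ = 10.
Check: 29*-5 + 15*10 = 5 = 5 ✓

Step 3: Write the general solution.
p = -5 + (15/1)t = -5 + 15t
q = 10 - (29/1)t = 10 - 29t
for any integer t.

p = -5 + 15t, q = 10 - 29t for integer t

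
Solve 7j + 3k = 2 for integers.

Step 1: Check solvability.
gcd(7, 3) = 1
Since 1 divides 2, solutions exist.

Step 2: Apply extended Euclidean algorithm to find gcd.
We find integers such that 7*x0 + 3*y0 = 1

Step 3: Scale the particular solution.
Multiply by 2/1 = 2:
j = 2, k = -4

Step 4: Verify.
7*(2) + 3*(-4) = 2 = 2 ✓

j = 2, k = -4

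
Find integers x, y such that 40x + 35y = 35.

Step 1: Check solvability.
gcd(40, 35) = 5
Since 5 divides 35, solutions exist.

Step 2: Apply extended Euclidean algorithm to find gcd.
We find integers such that 40*x0 + 35*y0 = 5

Step 3: Scale the particular solution.
Multiply by 35/5 = 7:
x = 7, y = -7

Step 4: Verify.
40*(7) + 35*(-7) = 35 = 35 ✓

x = 7, y = -7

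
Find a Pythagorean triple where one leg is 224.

We need the other leg and hypotenuse such that 224² + x² = c².
Take x = 30, c = 226: 224² + 30² = 50176 + 900 = 51076 = 226² ✓
Triple: (30, 224, 226)

(30, 224, 226)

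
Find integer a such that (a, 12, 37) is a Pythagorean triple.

a² = c² - b² = 37² - 12² = 1369 - 144 = 1225
a = sqrt(1225) = 35

35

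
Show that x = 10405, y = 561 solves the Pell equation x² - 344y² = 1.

Compute x² = 10405² = 108264025
Compute 344y² = 344·561² = 344·314721 = 108264024
x² - 344y² = 108264025 - 108264024 = 1
Since this equals 1, (10405, 561) is a solution.

Yes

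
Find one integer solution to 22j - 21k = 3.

Step 1: Check solvability.
gcd(22, 21) = 1
Since 1 divides 3, solutions exist.

Step 2: Apply extended Euclidean algorithm to find gcd.
We find integers such that 22*x0 + 21*y0 = 1

Step 3: Scale the particular solution.
Multiply by 3/1 = 3:
j = 3, k = 3

Step 4: Verify.
22*(3) - 21*(3) = 3 = 3 ✓

j = 3, k = 3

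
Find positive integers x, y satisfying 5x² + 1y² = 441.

Try small values of x and check whether (441 - 5x²)/1 is a perfect square.
x = 9: 5·9² = 405, so 1y² = 441 - 405 = 36, giving y² = 36, y = 6.
Check: 5·9² + 1·6² = 405 + 36 = 441 ✓

x = 9, y = 6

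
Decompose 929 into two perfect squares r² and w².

We need to find integers r, w > 0 such that r² + w² = 929.
Trying r = 20: w² = 929 - 20² = 929 - 400 = 529
w = 23
Check: 20² + 23² = 400 + 529 = 929 ✓

929 = 20² + 23²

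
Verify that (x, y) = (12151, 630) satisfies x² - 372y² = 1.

Compute x² = 12151² = 147646801
Compute 372y² = 372·630² = 372·396900 = 147646800
x² - 372y² = 147646801 - 147646800 = 1
Since this equals 1, (12151, 630) is a solution.

Yes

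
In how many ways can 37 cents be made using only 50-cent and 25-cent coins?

We need non-negative integers (x, y) with 50x + 25y = 37.
For each x from 0 to 0, check if (37 - 50x) is a non-negative multiple of 25.
Solutions (x, y): none
Count: 0

0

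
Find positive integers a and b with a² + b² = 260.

We need to find integers a, b > 0 such that a² + b² = 260.
Trying a = 2: b² = 260 - 2² = 260 - 4 = 256
b = 16
Check: 2² + 16² = 4 + 256 = 260 ✓

260 = 2² + 16²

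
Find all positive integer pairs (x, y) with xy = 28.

The positive divisors of 28 are: 1, 2, 4, 7, 14, 28.
Each divisor d gives the pair (d, 28/d):
(1, 28), (2, 14), (4, 7), (7, 4), (14, 2), (28, 1)

(1, 28), (2, 14), (4, 7), (7, 4), (14, 2), (28, 1)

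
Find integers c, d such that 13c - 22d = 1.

Step 1: Check solvability.
gcd(13, 22) = 1
Since 1 divides 1, solutions exist.

Step 2: Apply extended Euclidean algorithm to find gcd.
We find integers such that 13*x0 + 22*y0 = 1

Step 3: Scale the particular solution.
Multiply by 1/1 = 1:
c = -5, d = -3

Step 4: Verify.
13*(-5) - 22*(-3) = 1 = 1 ✓

c = -5, d = -3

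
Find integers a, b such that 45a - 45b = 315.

Step 1: Check solvability.
gcd(45, 45) = 45
Since 45 divides 315, solutions exist.

Step 2: Apply extended Euclidean algorithm to find gcd.
We find integers such that 45*x0 + 45*y0 = 45

Step 3: Scale the particular solution.
Multiply by 315/45 = 7:
a = 0, b = -7

Step 4: Verify.
45*(0) - 45*(-7) = 315 = 315 ✓

a = 0, b = -7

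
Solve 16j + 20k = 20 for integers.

Step 1: Check solvability.
gcd(16, 20) = 4
Since 4 divides 20, solutions exist.

Step 2: Apply extended Euclidean algorithm to find gcd.
We find integers such that 16*x0 + 20*y0 = 4

Step 3: Scale the particular solution.
Multiply by 20/4 = 5:
j = -5, k = 5

Step 4: Verify.
16*(-5) + 20*(5) = 20 = 20 ✓

j = -5, k = 5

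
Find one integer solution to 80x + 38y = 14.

Step 1: Check solvability.
gcd(80, 38) = 2
Since 2 divides 14, solutions exist.

Step 2: Apply extended Euclidean algorithm to find gcd.
We find integers such that 80*x0 + 38*y0 = 2

Step 3: Scale the particular solution.
Multiply by 14/2 = 7:
x = -63, y = 133

Step 4: Verify.
80*(-63) + 38*(133) = 14 = 14 ✓

x = -63, y = 133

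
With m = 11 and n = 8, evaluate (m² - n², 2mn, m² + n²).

a = m² - n² = 121 - 64 = 57
b = 2mn = 2·11·8 = 176
c = m² + n² = 121 + 64 = 185
Verify: 57² + 176² = 3249 + 30976 = 34225 = 185² ✓

(57, 176, 185)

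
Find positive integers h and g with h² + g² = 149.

We need to find integers h, g > 0 such that h² + g² = 149.
Trying h = 7: g² = 149 - 7² = 149 - 49 = 100
g = 10
Check: 7² + 10² = 49 + 100 = 149 ✓

149 = 7² + 10²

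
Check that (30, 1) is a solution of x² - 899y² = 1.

Compute x² = 30² = 900
Compute 899y² = 899·1² = 899·1 = 899
x² - 899y² = 900 - 899 = 1
Since this equals 1, (30, 1) is a solution.

Yes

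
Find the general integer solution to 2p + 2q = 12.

Step 1: Compute gcd(2, 2) = 2.
Since 2 divides 12, solutions exist.

Step 2: Find a particular solution using extended Euclidean algorithm.
We get p₀ = 0, q₀ = 6.
Check: 2*0 + 2*6 = 12 = 12 ✓

Step 3: Write the general solution.
p = 0 + (2/2)t = 0 + 1t
q = 6 - (2/2)t = 6 - 1t
for any integer t.

p = 0 + 1t, q = 6 - 1t for integer t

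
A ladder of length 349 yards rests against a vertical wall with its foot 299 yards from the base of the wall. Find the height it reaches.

The ladder, wall, and ground form a right triangle with hypotenuse 349 and one leg 299.
By the Pythagorean theorem: h² = 349² - 299² = 121801 - 89401 = 32400
h = √32400 = 180 yards

180 yards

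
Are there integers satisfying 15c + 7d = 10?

Step 1: Compute gcd(15, 7).
gcd(15, 7) = 1

Step 2: Check divisibility.
Does 1 divide 10? 10 = 1 x 10, so yes.

By the theorem on linear Diophantine equations, 15c + 7d = 10 has integer solutions if and only if gcd(15, 7) divides 10. Since 1 | 10, solutions exist.

Yes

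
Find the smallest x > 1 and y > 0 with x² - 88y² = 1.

We seek the smallest positive integers (x, y) with x² - 88y² = 1, i.e., x² = 88y² + 1.
Try successive y values:
y = 1: x² = 88·1² + 1 = 89, not a perfect square
y = 2: x² = 88·2² + 1 = 353, not a perfect square
y = 3: x² = 88·3² + 1 = 793, not a perfect square
... continuing the search (or via continued fractions) ...
y = 21: x² = 88·21² + 1 = 38809, x = 197 ✓

Verify: 197² - 88·21² = 38809 - 38808 = 1 ✓

x = 197, y = 21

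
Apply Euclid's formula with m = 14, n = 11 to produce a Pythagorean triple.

a = m² - n² = 14² - 11² = 196 - 121 = 75
b = 2mn = 2·14·11 = 308
c = m² + n² = 196 + 121 = 317
Verify: 75² + 308² = 5625 + 94864 = 100489 = 317² ✓

(75, 308, 317)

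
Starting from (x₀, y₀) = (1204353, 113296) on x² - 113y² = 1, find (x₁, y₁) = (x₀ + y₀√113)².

Solutions to x² - Dy² = 1 are generated by powers of (x₀ + y₀√D).
The next solution satisfies x₁ + y₁√113 = (x₀ + y₀√113)², giving:
x₁ = x₀² + 113y₀² = 1204353² + 113·113296² = 1450466148609 + 1450466148608 = 2900932297217
y₁ = 2x₀y₀ = 2·1204353·113296 = 272896754976

Verify: 2900932297217² - 113·272896754976² = 8415408193036700825945089 - 8415408193036700825945088 = 1 ✓

x = 2900932297217, y = 272896754976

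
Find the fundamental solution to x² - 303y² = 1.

We seek the smallest positive integers (x, y) with x² - 303y² = 1, i.e., x² = 303y² + 1.
Try successive y values:
y = 1: x² = 303·1² + 1 = 304, not a perfect square
y = 2: x² = 303·2² + 1 = 1213, not a perfect square
y = 3: x² = 303·3² + 1 = 2728, not a perfect square
... continuing the search (or via continued fractions) ...
y = 145: x² = 303·145² + 1 = 6370576, x = 2524 ✓

Verify: 2524² - 303·145² = 6370576 - 6370575 = 1 ✓

x = 2524, y = 145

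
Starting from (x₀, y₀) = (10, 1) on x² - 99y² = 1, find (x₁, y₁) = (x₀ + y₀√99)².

Solutions to x² - Dy² = 1 are generated by powers of (x₀ + y₀√D).
The next solution satisfies x₁ + y₁√99 = (x₀ + y₀√99)², giving:
x₁ = x₀² + 99y₀² = 10² + 99·1² = 100 + 99 = 199
y₁ = 2x₀y₀ = 2·10·1 = 20

Verify: 199² - 99·20² = 39601 - 39600 = 1 ✓

x = 199, y = 20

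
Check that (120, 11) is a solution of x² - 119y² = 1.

Compute x² = 120² = 14400
Compute 119y² = 119·11² = 119·121 = 14399
x² - 119y² = 14400 - 14399 = 1
Since this equals 1, (120, 11) is a solution.

Yes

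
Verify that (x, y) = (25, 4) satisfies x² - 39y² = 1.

Compute x² = 25² = 625
Compute 39y² = 39·4² = 39·16 = 624
x² - 39y² = 625 - 624 = 1
Since this equals 1, (25, 4) is a solution.

Yes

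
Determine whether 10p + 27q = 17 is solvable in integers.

Step 1: Compute gcd(10, 27).
gcd(10, 27) = 1

Step 2: Check divisibility.
Does 1 divide 17? 17 = 1 x 17, so yes.

By the theorem on linear Diophantine equations, 10p + 27q = 17 has integer solutions if and only if gcd(10, 27) divides 17. Since 1 | 17, solutions exist.

Yes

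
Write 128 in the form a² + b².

We need to find integers a, b > 0 such that a² + b² = 128.
Trying a = 8: b² = 128 - 8² = 128 - 64 = 64
b = 8
Check: 8² + 8² = 64 + 64 = 128 ✓

128 = 8² + 8²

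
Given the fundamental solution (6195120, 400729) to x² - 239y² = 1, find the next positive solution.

Solutions to x² - Dy² = 1 are generated by powers of (x₀ + y₀√D).
The next solution satisfies x₁ + y₁√239 = (x₀ + y₀√239)², giving:
x₁ = x₀² + 239y₀² = 6195120² + 239·400729² = 38379511814400 + 38379511814399 = 76759023628799
y₁ = 2x₀y₀ = 2·6195120·400729 = 4965128484960

Verify: 76759023628799² - 239·4965128484960² = 5891947708446523202142182401 - 5891947708446523202142182400 = 1 ✓

x = 76759023628799, y = 4965128484960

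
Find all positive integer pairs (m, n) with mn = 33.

The positive divisors of 33 are: 1, 3, 11, 33.
Each divisor d gives the pair (d, 33/d):
(1, 33), (3, 11), (11, 3), (33, 1)

(1, 33), (3, 11), (11, 3), (33, 1)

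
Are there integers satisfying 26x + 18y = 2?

Step 1: Compute gcd(26, 18).
gcd(26, 18) = 2

Step 2: Check divisibility.
Does 2 divide 2? 2 = 2 x 1, so yes.

By the theorem on linear Diophantine equations, 26x + 18y = 2 has integer solutions if and only if gcd(26, 18) divides 2. Since 2 | 2, solutions exist.

Yes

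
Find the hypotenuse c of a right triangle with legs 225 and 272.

c² = a² + b² = 225² + 272² = 50625 + 73984 = 124609
c = 353

353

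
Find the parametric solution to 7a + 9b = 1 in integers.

Step 1: Compute gcd(7, 9) = 1.
Since 1 divides 1, solutions exist.

Step 2: Find a particular solution using extended Euclidean algorithm.
We get a₀ = 4, b₀ = -3.
Check: 7*4 + 9*-3 = 1 = 1 ✓

Step 3: Write the general solution.
a = 4 + (9/1)t = 4 + 9t
b = -3 - (7/1)t = -3 - 7t
for any integer t.

a = 4 + 9t, b = -3 - 7t for integer t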